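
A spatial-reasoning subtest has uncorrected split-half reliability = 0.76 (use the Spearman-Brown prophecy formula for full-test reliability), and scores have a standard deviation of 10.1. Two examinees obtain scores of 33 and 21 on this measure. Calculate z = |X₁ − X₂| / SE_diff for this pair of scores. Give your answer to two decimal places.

2.28

Spearman-Brown: r = 2(0.76) / (1 + 0.76) = 1.52000 / 1.76000 ≃ 0.86364
SEM = 10.10000 × √(1 − 0.86364) = 10.10000 × √0.13636 ≃ 10.10000 × 0.36927 ≃ 3.72967
Standard error of the difference = 3.72967·√2 ≃ 5.27455
z = 12 / 5.27455 ≃ 2.27507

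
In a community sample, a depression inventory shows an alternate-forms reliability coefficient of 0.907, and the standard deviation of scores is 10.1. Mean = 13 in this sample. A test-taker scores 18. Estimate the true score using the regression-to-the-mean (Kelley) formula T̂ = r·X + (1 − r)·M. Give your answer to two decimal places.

T̂ = 0.9070(18) + 0.0930(13) ≃ 17.5350

17.54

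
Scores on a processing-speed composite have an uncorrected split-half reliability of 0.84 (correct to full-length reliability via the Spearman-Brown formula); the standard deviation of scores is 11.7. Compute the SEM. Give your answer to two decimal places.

r_full = 2·0.84 / (1 + 0.84) ≈ 0.9130
SEM = 11.7000 · √(1 − 0.9130) = 11.7000 · √0.0870 ≈ 11.7000 · 0.2949 ≈ 3.4501

3.45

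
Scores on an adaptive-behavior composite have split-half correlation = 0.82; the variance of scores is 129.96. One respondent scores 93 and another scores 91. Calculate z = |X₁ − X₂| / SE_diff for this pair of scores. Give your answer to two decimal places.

SD = √129.96 = 11.40000
r_full = 2·0.82 / (1 + 0.82) ≃ 0.90110
SEM = 11.40000 * √(1 − 0.90110) = 11.40000 * √0.09890 ≃ 11.40000 * 0.31449 ≃ 3.58513
SE_diff = SEM * √2 ≃ 3.58513 * 1.41421 ≃ 5.07015
z = |93 − 91| / 5.07015 = 2 / 5.07015 ≃ 0.39447

0.39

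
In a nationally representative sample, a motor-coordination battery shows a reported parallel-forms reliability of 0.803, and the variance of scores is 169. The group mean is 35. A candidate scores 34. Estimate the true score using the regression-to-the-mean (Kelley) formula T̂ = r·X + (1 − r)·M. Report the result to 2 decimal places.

Estimated true score = 0.8030×34 + (1 − 0.8030)×35 ≃ 34.1970

34.20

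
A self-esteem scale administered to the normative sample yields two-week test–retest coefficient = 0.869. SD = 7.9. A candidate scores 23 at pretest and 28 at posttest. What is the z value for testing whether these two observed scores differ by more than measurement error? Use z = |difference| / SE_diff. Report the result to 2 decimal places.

1.24

SEM = 7.9000*√(1 − 0.8690) ≃ 2.8593
Standard error of the difference = 2.8593·√2 ≃ 4.0437
z = 5 / 4.0437 ≃ 1.2365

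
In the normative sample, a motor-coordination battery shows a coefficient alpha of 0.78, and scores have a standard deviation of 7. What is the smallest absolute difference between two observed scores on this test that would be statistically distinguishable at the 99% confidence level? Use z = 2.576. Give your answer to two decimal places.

11.96

The standard error of measurement is 7.00000×√(1 − 0.78000) ≃ 7.00000×0.46904 ≃ 3.28329.
SE_diff = SEM × √2 ≃ 3.28329 × 1.41421 ≃ 4.64327
Minimum reliable difference = 2.576 × SE_diff ≃ 2.576 × 4.64327 ≃ 11.96108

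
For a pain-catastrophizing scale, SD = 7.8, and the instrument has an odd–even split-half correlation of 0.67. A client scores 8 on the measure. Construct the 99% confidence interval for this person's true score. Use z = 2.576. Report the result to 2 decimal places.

[-0.93, 16.93]

Full-length reliability (Spearman-Brown) = 2(0.67)/(1+0.67) ≈ 0.8024
The standard error of measurement is 7.8000×√(1 − 0.8024) ≈ 7.8000×0.4445 ≈ 3.4673.
Half-width = 2.576×3.4673 ≈ 8.9318
Interval: (-0.9318, 16.9318)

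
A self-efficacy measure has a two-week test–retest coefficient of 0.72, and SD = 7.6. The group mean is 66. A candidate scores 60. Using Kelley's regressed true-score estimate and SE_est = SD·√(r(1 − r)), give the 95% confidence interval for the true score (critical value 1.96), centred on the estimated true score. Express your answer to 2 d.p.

[54.99, 68.37]

Estimated true score = 0.7200·60 + (1 − 0.7200)·66 ≈ 61.6800
SE_est = SD · √(r(1 − r)) = 7.6000 · √0.2016 ≈ 7.6000 · 0.4490 ≈ 3.4124
CI = 61.6800 ± 1.96 · 3.4124 → [54.9917, 68.3683]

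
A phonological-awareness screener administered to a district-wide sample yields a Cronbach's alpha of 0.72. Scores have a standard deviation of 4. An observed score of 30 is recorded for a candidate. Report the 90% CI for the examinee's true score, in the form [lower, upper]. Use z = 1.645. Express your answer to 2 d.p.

[26.52, 33.48]

SEM = 4.000 × √(1 − 0.720) = 4.000 × √0.280 ≃ 4.000 × 0.529 ≃ 2.117
Margin = 1.645 × 2.117 ≃ 3.482
Interval: (26.518, 33.482)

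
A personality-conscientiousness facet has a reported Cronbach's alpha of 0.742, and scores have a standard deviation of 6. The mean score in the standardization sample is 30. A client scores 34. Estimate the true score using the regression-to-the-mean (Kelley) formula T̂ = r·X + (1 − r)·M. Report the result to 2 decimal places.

32.97

Estimated true score = 0.742×34 + (1 − 0.742)×30 ≃ 32.968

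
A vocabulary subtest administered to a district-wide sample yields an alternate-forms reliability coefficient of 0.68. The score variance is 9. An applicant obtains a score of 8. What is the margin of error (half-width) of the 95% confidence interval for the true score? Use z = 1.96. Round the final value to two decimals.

SD = √9 ≈ 3.00000
The standard error of measurement is 3.00000×√(1 − 0.68000) ≈ 3.00000×0.56569 ≈ 1.69706.
Half-width = 1.96×1.69706 ≈ 3.32623

3.33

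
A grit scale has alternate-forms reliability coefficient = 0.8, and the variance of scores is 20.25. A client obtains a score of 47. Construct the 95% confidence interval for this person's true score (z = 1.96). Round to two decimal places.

[43.06, 50.94]

σ = 20.25^(1/2) = 4.500
SEM = 4.500·√(1 − 0.800) ≈ 2.012
Half-width = 1.96·2.012 ≈ 3.944
95% CI: 47 ± 3.944 = [43.056, 50.944]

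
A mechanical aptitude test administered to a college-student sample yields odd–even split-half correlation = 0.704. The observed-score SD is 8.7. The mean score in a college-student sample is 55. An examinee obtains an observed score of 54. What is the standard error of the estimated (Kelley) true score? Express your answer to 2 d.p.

3.30

Spearman-Brown: r = 2(0.704) / (1 + 0.704) = 1.4080 / 1.7040 ≈ 0.8263
SE_est = SD × √(r(1 − r)) = 8.7000 × √0.1435 ≈ 8.7000 × 0.3789 ≈ 3.2961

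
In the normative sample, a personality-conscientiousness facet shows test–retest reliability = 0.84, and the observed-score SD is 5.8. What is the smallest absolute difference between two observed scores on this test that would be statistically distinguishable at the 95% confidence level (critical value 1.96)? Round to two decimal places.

6.43

SEM = 5.8000*√(1 − 0.8400) ≃ 2.3200
Standard error of the difference = 2.3200·√2 ≃ 3.2810
Smallest detectable difference = 1.96*3.2810 ≃ 6.4307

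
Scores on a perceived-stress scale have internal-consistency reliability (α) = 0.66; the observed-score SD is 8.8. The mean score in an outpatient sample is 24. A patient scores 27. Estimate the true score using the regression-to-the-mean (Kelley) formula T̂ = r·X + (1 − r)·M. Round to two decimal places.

T̂ = 0.660(27) + 0.340(24) ≈ 25.980

25.98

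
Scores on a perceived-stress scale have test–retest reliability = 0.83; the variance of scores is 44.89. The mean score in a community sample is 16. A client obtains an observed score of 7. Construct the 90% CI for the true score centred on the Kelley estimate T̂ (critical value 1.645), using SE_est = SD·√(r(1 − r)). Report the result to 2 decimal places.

[4.39, 12.67]

σ = 44.89^(1/2) = 6.700
Estimated true score = 0.830*7 + (1 − 0.830)*16 ≃ 8.530
SE_est = SD * √(r(1 − r)) = 6.700 * √0.141 ≃ 6.700 * 0.376 ≃ 2.517
CI = 8.530 ± 1.645 * 2.517 → [4.390, 12.670]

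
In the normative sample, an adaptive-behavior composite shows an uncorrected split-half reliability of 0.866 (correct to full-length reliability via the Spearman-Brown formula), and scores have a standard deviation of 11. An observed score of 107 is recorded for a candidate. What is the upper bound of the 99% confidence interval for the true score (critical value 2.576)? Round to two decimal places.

114.59

Full-length reliability (Spearman-Brown) = 2(0.866)/(1+0.866) ≈ 0.92819
SEM = 11.00000 · √(1 − 0.92819) = 11.00000 · √0.07181 ≈ 11.00000 · 0.26798 ≈ 2.94774
Margin = 2.576 · 2.94774 ≈ 7.59338
Upper limit = 107 + 7.59338 ≈ 114.59338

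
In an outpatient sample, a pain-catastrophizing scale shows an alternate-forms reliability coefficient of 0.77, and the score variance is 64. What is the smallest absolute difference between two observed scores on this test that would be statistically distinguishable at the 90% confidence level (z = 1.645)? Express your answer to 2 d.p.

σ = 64^(1/2) = 8.000
SEM = 8.000 · √(1 − 0.770) = 8.000 · √0.230 ≈ 8.000 · 0.480 ≈ 3.837
SE_diff = √2 · SEM ≈ 5.426
Smallest detectable difference = 1.645·5.426 ≈ 8.926

8.93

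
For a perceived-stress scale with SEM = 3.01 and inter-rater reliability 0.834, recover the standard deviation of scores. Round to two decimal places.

σ = SEM·(1 − r)^(−1/2) ≈ 3.01·2.454 ≈ 7.388

7.39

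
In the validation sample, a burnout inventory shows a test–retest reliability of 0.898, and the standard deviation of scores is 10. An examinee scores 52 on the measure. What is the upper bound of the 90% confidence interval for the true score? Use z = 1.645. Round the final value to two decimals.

57.25

SEM = 10.00000 × √(1 − 0.89800) = 10.00000 × √0.10200 ≃ 10.00000 × 0.31937 ≃ 3.19374
Margin = 1.645 × 3.19374 ≃ 5.25371
Upper limit = 52 + 5.25371 ≃ 57.25371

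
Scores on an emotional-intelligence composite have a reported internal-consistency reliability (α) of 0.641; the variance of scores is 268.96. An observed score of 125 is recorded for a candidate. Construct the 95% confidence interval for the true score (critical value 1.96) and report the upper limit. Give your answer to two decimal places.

SD = √268.96 = 16.4000
SEM = 16.4000 · √(1 − 0.6410) = 16.4000 · √0.3590 ≈ 16.4000 · 0.5992 ≈ 9.8263
Margin = 1.96 · 9.8263 ≈ 19.2596
Upper limit = 125 + 19.2596 ≈ 144.2596

144.26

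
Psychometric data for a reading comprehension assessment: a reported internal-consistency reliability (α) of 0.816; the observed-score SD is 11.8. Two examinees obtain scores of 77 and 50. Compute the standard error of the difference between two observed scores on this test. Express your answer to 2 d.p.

SEM = 11.800*√(1 − 0.816) ≃ 5.062
SE_diff = SEM * √2 ≃ 5.062 * 1.414 ≃ 7.158

7.16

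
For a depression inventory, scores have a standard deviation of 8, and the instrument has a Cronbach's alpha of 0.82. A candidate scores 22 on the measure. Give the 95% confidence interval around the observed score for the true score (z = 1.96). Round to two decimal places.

SEM = 8.0000 * √(1 − 0.8200) = 8.0000 * √0.1800 ≈ 8.0000 * 0.4243 ≈ 3.3941
Margin = 1.96 * 3.3941 ≈ 6.6525
CI = 22 ± 6.6525 → [15.3475, 28.6525]

[15.35, 28.65]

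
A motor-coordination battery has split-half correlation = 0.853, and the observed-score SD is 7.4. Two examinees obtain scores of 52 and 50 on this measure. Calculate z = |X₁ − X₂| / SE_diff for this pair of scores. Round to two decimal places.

0.68

r_full = 2·0.853 / (1 + 0.853) ≈ 0.921
SEM = 7.400 × √(1 − 0.921) = 7.400 × √0.079 ≈ 7.400 × 0.282 ≈ 2.084
SE_diff = √2 × SEM ≈ 2.948
z = 2 / 2.948 ≈ 0.679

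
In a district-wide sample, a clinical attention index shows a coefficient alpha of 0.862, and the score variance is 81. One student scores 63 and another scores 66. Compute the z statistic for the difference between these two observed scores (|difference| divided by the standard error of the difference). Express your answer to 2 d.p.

0.63

σ = 81^(1/2) = 9.000
The standard error of measurement is 9.000·√(1 − 0.862) ≃ 9.000·0.371 ≃ 3.343.
Standard error of the difference = 3.343·√2 ≃ 4.728
z = |63 − 66| / 4.728 = 3 / 4.728 ≃ 0.634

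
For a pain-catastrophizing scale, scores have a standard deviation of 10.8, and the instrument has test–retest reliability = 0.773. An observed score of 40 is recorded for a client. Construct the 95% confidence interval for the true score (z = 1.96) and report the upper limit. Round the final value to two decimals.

50.09

SEM = 10.8000·√(1 − 0.7730) ≈ 5.1456
Half-width = 1.96·5.1456 ≈ 10.0854
Upper limit = 40 + 10.0854 ≈ 50.0854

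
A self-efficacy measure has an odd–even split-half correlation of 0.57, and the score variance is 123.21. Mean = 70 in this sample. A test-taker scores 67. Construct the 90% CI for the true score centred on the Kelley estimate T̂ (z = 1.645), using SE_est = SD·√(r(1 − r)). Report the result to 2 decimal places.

σ = 123.21^(1/2) = 11.100
r_full = 2·0.57 / (1 + 0.57) ≈ 0.726
Estimated true score = 0.726·67 + (1 − 0.726)·70 ≈ 67.822
SE_est = SD · √(r(1 − r)) = 11.100 · √0.199 ≈ 11.100 · 0.446 ≈ 4.950
CI = 67.822 ± 1.645 · 4.950 → [59.679, 75.964]

[59.68, 75.96]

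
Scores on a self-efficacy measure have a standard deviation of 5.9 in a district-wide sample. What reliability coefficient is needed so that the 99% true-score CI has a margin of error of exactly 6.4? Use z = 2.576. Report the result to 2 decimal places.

0.82

SEM needed = half-width / z = 6.4/2.576 ≃ 2.4845
r = 1 − (SEM / SD)² = 1 − (2.4845 / 5.9)² ≃ 1 − 0.1773 ≃ 0.8227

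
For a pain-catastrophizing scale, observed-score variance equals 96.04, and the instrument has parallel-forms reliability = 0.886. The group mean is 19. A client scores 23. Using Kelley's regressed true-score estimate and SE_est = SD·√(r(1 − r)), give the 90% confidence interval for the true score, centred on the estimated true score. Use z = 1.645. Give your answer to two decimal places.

σ = 96.04^(1/2) = 9.80000
T̂ = r·X + (1 − r)·M = 0.88600*23 + 0.11400*19 = 20.37800 + 2.16600 ≈ 22.54400
SE_est = SD * √(r(1 − r)) = 9.80000 * √0.10100 ≈ 9.80000 * 0.31781 ≈ 3.11455
CI = 22.54400 ± 1.645 * 3.11455 → [17.42056, 27.66744]

[17.42, 27.67]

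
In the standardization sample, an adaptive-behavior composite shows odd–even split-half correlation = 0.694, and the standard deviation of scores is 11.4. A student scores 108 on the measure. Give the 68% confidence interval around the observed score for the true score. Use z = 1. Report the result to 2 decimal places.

[103.15, 112.85]

Spearman-Brown: r = 2(0.694) / (1 + 0.694) = 1.3880 / 1.6940 ≈ 0.8194
SEM = 11.4000 * √(1 − 0.8194) = 11.4000 * √0.1806 ≈ 11.4000 * 0.4250 ≈ 4.8452
Half-width = 1*4.8452 ≈ 4.8452
Interval: (103.1548, 112.8452)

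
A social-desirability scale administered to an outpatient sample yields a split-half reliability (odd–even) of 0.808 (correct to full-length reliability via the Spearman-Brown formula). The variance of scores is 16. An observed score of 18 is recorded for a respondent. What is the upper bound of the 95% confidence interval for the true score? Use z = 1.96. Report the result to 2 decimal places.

20.55

SD = √16 ≃ 4.0000
Full-length reliability (Spearman-Brown) = 2(0.808)/(1+0.808) ≃ 0.8938
The standard error of measurement is 4.0000*√(1 − 0.8938) ≃ 4.0000*0.3259 ≃ 1.3035.
1.96 * SEM ≃ 2.5549
Upper limit = 18 + 2.5549 ≃ 20.5549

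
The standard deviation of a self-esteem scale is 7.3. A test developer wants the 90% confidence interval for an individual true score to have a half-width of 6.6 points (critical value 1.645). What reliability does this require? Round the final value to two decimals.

0.70

SEM needed = half-width / z = 6.6/1.645 ≈ 4.012
r = 1 − (4.012/7.3)² ≈ 1 − 0.302 ≈ 0.698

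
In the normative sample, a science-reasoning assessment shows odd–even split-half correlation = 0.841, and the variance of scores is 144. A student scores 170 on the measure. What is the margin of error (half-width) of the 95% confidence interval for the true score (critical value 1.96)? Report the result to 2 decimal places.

6.91

SD = √144 = 12.000
r_full = 2·0.841 / (1 + 0.841) ≈ 0.914
The standard error of measurement is 12.000×√(1 − 0.914) ≈ 12.000×0.294 ≈ 3.527.
Half-width = 1.96×3.527 ≈ 6.912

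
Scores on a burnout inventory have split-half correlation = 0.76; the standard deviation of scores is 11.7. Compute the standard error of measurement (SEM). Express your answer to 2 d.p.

Spearman-Brown: r = 2(0.76) / (1 + 0.76) = 1.5200 / 1.7600 ≃ 0.8636
SEM = 11.7000 * √(1 − 0.8636) = 11.7000 * √0.1364 ≃ 11.7000 * 0.3693 ≃ 4.3205

4.32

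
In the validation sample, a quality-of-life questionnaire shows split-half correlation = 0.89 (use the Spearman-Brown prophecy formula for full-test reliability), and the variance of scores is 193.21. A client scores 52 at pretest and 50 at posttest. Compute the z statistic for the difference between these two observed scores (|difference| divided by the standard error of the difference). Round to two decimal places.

SD = √193.21 ≈ 13.9000
r_full = 2·0.89 / (1 + 0.89) ≈ 0.9418
SEM = 13.9000 * √(1 − 0.9418) = 13.9000 * √0.0582 ≈ 13.9000 * 0.2412 ≈ 3.3534
Standard error of the difference = 3.3534·√2 ≈ 4.7424
z = 2 / 4.7424 ≈ 0.4217

0.42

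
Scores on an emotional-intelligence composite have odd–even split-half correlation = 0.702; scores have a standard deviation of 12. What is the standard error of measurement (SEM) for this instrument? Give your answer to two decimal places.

Full-length reliability (Spearman-Brown) = 2(0.702)/(1+0.702) ≈ 0.825
SEM = 12.000 * √(1 − 0.825) = 12.000 * √0.175 ≈ 12.000 * 0.418 ≈ 5.021

5.02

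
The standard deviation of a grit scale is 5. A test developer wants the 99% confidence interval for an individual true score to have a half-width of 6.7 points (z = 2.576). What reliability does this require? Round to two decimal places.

0.73

Required SEM = 6.7 / 2.576 ≃ 2.60093
r = 1 − (SEM / SD)² = 1 − (2.60093 / 5)² ≃ 1 − 0.27059 ≃ 0.72941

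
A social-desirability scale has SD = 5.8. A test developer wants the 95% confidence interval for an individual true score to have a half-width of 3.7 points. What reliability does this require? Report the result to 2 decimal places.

Required SEM = 3.7 / 1.96 ≈ 1.8878
Required reliability = 1 − (SEM/SD)² = 1 − 0.1059 ≈ 0.8941

0.89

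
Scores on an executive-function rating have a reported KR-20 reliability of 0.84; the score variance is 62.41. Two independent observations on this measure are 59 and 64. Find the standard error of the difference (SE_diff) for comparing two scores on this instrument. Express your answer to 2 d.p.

4.47

σ = 62.41^(1/2) = 7.900
SEM = 7.900×√(1 − 0.840) ≈ 3.160
Standard error of the difference = 3.160·√2 ≈ 4.469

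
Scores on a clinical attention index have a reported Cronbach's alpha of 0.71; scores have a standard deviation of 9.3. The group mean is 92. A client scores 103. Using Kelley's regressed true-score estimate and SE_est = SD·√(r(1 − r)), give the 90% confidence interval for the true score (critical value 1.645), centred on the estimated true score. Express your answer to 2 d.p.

Estimated true score = 0.710×103 + (1 − 0.710)×92 ≃ 99.810
SE_est = SD × √(r(1 − r)) = 9.300 × √0.206 ≃ 9.300 × 0.454 ≃ 4.220
CI = 99.810 ± 1.645 × 4.220 → [92.868, 106.752]

[92.87, 106.75]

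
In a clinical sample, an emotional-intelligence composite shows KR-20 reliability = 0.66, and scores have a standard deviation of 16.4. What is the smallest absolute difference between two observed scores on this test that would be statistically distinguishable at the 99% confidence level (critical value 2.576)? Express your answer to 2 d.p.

34.84

SEM = 16.400*√(1 − 0.660) ≈ 9.563
SE_diff = SEM * √2 ≈ 9.563 * 1.414 ≈ 13.524
Minimum reliable difference = 2.576 * SE_diff ≈ 2.576 * 13.524 ≈ 34.837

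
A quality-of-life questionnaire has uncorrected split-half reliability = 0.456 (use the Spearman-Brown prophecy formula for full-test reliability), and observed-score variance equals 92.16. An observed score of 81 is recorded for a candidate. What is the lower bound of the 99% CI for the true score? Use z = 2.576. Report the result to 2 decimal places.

SD = √92.16 = 9.600
Spearman-Brown: r = 2(0.456) / (1 + 0.456) = 0.912 / 1.456 ≈ 0.626
SEM = 9.600 * √(1 − 0.626) = 9.600 * √0.374 ≈ 9.600 * 0.611 ≈ 5.868
Half-width = 2.576*5.868 ≈ 15.116
Lower limit = 81 − 15.116 ≈ 65.884

65.88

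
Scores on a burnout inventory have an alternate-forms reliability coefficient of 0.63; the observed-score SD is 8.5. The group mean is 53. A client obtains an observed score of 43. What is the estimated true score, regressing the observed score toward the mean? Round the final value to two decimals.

T̂ = r·X + (1 − r)·M = 0.6300·43 + 0.3700·53 = 27.0900 + 19.6100 ≈ 46.7000

46.70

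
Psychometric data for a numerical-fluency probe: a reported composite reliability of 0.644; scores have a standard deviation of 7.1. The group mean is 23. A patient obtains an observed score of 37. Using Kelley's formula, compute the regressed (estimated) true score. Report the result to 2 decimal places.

Estimated true score = 0.64400·37 + (1 − 0.64400)·23 ≈ 32.01600

32.02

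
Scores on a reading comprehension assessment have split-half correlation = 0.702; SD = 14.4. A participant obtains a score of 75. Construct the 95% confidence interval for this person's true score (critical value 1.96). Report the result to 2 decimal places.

Full-length reliability (Spearman-Brown) = 2(0.702)/(1+0.702) ≈ 0.82491
The standard error of measurement is 14.40000·√(1 − 0.82491) ≈ 14.40000·0.41844 ≈ 6.02547.
Margin = 1.96 · 6.02547 ≈ 11.80992
Interval: (63.19008, 86.80992)

[63.19, 86.81]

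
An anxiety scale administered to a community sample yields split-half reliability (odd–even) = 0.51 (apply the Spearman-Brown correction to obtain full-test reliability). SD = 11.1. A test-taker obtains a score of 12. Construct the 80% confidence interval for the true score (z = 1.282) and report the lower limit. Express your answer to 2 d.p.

3.89

Spearman-Brown: r = 2(0.51) / (1 + 0.51) = 1.020 / 1.510 ≈ 0.675
The standard error of measurement is 11.100·√(1 − 0.675) ≈ 11.100·0.570 ≈ 6.323.
1.282 · SEM ≈ 8.106
Lower bound: 12 − 8.106 = 3.894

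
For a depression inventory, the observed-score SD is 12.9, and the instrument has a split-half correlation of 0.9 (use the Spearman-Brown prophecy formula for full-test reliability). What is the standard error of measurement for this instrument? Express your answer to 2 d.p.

r_full = 2·0.9 / (1 + 0.9) ≈ 0.9474
SEM = 12.9000 · √(1 − 0.9474) = 12.9000 · √0.0526 ≈ 12.9000 · 0.2294 ≈ 2.9595

2.96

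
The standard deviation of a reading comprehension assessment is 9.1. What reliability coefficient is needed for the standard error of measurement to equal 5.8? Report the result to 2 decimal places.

0.59

r = 1 − (5.800/9.1)² ≈ 1 − 0.406 ≈ 0.594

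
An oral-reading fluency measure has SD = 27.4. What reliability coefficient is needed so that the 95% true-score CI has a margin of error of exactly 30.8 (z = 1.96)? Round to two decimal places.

0.67

Required SEM = 30.8 / 1.96 ≈ 15.7143
r = 1 − (15.7143/27.4)² ≈ 1 − 0.3289 ≈ 0.6711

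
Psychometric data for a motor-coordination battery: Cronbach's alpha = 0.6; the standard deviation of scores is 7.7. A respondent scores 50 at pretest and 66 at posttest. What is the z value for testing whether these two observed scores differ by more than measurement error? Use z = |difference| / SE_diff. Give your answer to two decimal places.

SEM = 7.700*√(1 − 0.600) ≈ 4.870
Standard error of the difference = 4.870·√2 ≈ 6.887
z = 16 / 6.887 ≈ 2.323

2.32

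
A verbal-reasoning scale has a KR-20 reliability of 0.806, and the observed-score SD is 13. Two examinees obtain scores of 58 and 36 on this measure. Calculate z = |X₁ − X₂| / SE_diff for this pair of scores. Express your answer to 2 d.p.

2.72

SEM = 13.00000 * √(1 − 0.80600) = 13.00000 * √0.19400 ≈ 13.00000 * 0.44045 ≈ 5.72591
Standard error of the difference = 5.72591·√2 ≈ 8.09765
z = |58 − 36| / 8.09765 = 22 / 8.09765 ≈ 2.71684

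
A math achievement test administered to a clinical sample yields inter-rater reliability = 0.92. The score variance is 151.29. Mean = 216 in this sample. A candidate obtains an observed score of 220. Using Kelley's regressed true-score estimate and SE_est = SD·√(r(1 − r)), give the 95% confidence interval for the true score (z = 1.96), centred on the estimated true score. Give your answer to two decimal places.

SD = √151.29 ≃ 12.3000
Estimated true score = 0.9200×220 + (1 − 0.9200)×216 ≃ 219.6800
SE_est = SD × √(r(1 − r)) = 12.3000 × √0.0736 ≃ 12.3000 × 0.2713 ≃ 3.3369
95% CI: 219.6800 ± 6.5403 ≃ (213.1397, 226.2203)

[213.14, 226.22]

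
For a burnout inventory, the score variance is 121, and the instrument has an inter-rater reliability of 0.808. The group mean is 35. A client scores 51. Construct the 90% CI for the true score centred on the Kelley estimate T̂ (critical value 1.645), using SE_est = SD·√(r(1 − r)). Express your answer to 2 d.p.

[40.80, 55.06]

SD = √121 = 11.00000
Estimated true score = 0.80800*51 + (1 − 0.80800)*35 ≃ 47.92800
SE_est = SD * √(r(1 − r)) = 11.00000 * √0.15514 ≃ 11.00000 * 0.39387 ≃ 4.33260
CI = 47.92800 ± 1.645 * 4.33260 → [40.80087, 55.05513]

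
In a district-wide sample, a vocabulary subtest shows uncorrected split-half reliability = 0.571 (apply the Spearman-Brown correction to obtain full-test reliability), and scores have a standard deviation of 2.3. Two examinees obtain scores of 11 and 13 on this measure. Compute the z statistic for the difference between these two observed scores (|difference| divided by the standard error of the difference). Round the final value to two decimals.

r_full = 2·0.571 / (1 + 0.571) ≃ 0.7269
SEM = 2.3000 * √(1 − 0.7269) = 2.3000 * √0.2731 ≃ 2.3000 * 0.5226 ≃ 1.2019
Standard error of the difference = 1.2019·√2 ≃ 1.6997
z = 2 / 1.6997 ≃ 1.1766

1.18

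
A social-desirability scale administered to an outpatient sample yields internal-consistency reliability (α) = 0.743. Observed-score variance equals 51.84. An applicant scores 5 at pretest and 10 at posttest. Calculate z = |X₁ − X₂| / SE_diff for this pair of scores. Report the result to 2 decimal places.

SD = √51.84 ≃ 7.200
SEM = 7.200 · √(1 − 0.743) = 7.200 · √0.257 ≃ 7.200 · 0.507 ≃ 3.650
Standard error of the difference = 3.650·√2 ≃ 5.162
z = 5 / 5.162 ≃ 0.969

0.97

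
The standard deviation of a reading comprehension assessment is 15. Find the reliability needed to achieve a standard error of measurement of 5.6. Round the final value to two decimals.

0.86

r = 1 − (5.600/15)² ≈ 1 − 0.139 ≈ 0.861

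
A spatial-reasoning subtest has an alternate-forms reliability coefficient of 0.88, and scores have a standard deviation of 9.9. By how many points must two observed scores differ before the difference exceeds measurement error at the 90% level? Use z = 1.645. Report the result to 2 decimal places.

SEM = 9.90000 · √(1 − 0.88000) = 9.90000 · √0.12000 ≈ 9.90000 · 0.34641 ≈ 3.42946
SE_diff = √2 · SEM ≈ 4.84999
Minimum reliable difference = 1.645 · SE_diff ≈ 1.645 · 4.84999 ≈ 7.97823

7.98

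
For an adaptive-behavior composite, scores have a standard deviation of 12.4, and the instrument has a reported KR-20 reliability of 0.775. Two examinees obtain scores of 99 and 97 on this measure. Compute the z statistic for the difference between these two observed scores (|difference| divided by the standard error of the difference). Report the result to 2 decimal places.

SEM = 12.400 · √(1 − 0.775) = 12.400 · √0.225 ≈ 12.400 · 0.474 ≈ 5.882
SE_diff = SEM · √2 ≈ 5.882 · 1.414 ≈ 8.318
z = |99 − 97| / 8.318 = 2 / 8.318 ≈ 0.240

0.24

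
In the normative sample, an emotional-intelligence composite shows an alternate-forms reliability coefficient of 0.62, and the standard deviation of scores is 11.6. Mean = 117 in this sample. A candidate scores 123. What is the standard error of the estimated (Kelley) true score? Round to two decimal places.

SE_est = 11.6000·√[r(1 − r)] ≈ 5.6305

5.63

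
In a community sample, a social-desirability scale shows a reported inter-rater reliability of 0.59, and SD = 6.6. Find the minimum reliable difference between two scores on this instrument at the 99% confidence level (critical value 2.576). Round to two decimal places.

15.40

SEM = 6.60000×√(1 − 0.59000) ≈ 4.22606
Standard error of the difference = 4.22606·√2 ≈ 5.97655
Smallest detectable difference = 2.576×5.97655 ≈ 15.39560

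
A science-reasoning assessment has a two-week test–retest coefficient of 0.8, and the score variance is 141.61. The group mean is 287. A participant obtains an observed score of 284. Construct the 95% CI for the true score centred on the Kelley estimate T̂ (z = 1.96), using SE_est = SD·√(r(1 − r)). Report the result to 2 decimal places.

[275.27, 293.93]

σ = 141.61^(1/2) = 11.9000
T̂ = 0.8000(284) + 0.2000(287) ≈ 284.6000
SE_est = SD · √(r(1 − r)) = 11.9000 · √0.1600 ≈ 11.9000 · 0.4000 ≈ 4.7600
95% CI: 284.6000 ± 9.3296 ≈ (275.2704, 293.9296)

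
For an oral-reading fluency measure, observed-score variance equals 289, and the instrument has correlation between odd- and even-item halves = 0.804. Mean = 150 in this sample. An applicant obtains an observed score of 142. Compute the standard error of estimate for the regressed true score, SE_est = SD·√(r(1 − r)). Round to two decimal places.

SD = √289 ≈ 17.000
r_full = 2·0.804 / (1 + 0.804) ≈ 0.891
SE_est = 17.000×√(0.891×0.109) ≈ 5.290

5.29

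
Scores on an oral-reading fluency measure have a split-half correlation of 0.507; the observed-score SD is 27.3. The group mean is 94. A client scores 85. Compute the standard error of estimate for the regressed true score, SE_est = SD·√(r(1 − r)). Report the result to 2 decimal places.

Spearman-Brown: r = 2(0.507) / (1 + 0.507) = 1.0140 / 1.5070 ≃ 0.6729
SE_est = SD × √(r(1 − r)) = 27.3000 × √0.2201 ≃ 27.3000 × 0.4692 ≃ 12.8083

12.81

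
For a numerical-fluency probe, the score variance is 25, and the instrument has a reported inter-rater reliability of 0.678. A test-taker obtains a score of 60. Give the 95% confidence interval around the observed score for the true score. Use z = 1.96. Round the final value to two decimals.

SD = √25 ≈ 5.00000
The standard error of measurement is 5.00000·√(1 − 0.67800) ≈ 5.00000·0.56745 ≈ 2.83725.
Margin = 1.96 · 2.83725 ≈ 5.56101
Interval: (54.43899, 65.56101)

[54.44, 65.56]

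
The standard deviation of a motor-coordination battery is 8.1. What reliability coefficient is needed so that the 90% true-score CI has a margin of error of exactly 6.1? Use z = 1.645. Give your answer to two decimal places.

0.79

Required SEM = 6.1 / 1.645 ≈ 3.708
r = 1 − (SEM / SD)² = 1 − (3.708 / 8.1)² ≈ 1 − 0.210 ≈ 0.790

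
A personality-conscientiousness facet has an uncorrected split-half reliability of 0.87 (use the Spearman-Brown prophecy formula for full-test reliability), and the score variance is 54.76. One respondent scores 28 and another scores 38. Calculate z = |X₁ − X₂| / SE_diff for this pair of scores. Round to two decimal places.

3.62

SD = √54.76 = 7.40000
r_full = 2·0.87 / (1 + 0.87) ≈ 0.93048
SEM = 7.40000*√(1 − 0.93048) ≈ 1.95111
SE_diff = √2 * SEM ≈ 2.75929
z = |28 − 38| / 2.75929 = 10 / 2.75929 ≈ 3.62412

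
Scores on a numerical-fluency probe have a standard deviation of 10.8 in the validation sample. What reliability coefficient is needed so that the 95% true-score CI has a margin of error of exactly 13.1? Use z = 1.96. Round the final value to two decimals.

SEM needed = half-width / z = 13.1/1.96 ≃ 6.684
Required reliability = 1 − (SEM/SD)² = 1 − 0.383 ≃ 0.617

0.62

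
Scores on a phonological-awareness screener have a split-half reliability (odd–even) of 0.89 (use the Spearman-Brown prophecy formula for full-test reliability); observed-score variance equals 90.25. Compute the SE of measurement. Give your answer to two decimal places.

SD = √90.25 ≈ 9.5000
Full-length reliability (Spearman-Brown) = 2(0.89)/(1+0.89) ≈ 0.9418
SEM = 9.5000×√(1 − 0.9418) ≈ 2.2919

2.29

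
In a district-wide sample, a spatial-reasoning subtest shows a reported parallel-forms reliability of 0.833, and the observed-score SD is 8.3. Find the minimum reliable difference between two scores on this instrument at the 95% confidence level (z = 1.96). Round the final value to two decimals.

9.40

The standard error of measurement is 8.3000*√(1 − 0.8330) ≈ 8.3000*0.4087 ≈ 3.3918.
Standard error of the difference = 3.3918·√2 ≈ 4.7968
Smallest detectable difference = 1.96*4.7968 ≈ 9.4017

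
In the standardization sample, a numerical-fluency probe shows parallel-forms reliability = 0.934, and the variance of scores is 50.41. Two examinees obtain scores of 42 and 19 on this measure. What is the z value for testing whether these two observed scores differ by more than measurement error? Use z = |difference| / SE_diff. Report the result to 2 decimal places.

σ = 50.41^(1/2) = 7.1000
SEM = 7.1000 · √(1 − 0.9340) = 7.1000 · √0.0660 ≈ 7.1000 · 0.2569 ≈ 1.8240
SE_diff = SEM · √2 ≈ 1.8240 · 1.4142 ≈ 2.5796
z = 23 / 2.5796 ≈ 8.9163

8.92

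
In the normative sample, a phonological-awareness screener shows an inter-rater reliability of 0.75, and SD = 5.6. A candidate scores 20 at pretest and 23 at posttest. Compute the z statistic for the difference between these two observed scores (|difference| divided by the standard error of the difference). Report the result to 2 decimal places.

SEM = 5.6000 × √(1 − 0.7500) = 5.6000 × √0.2500 ≈ 5.6000 × 0.5000 ≈ 2.8000
Standard error of the difference = 2.8000·√2 ≈ 3.9598
z = 3 / 3.9598 ≈ 0.7576

0.76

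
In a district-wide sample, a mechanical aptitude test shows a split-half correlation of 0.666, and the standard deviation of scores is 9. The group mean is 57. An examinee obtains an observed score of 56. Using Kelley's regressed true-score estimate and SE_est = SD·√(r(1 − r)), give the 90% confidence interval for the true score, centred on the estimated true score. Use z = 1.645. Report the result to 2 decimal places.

r_full = 2·0.666 / (1 + 0.666) ≈ 0.79952
Estimated true score = 0.79952*56 + (1 − 0.79952)*57 ≈ 56.20048
SE_est = 9.00000·√[r(1 − r)] ≈ 3.60324
90% CI: 56.20048 ± 5.92733 ≈ (50.27315, 62.12781)

[50.27, 62.13]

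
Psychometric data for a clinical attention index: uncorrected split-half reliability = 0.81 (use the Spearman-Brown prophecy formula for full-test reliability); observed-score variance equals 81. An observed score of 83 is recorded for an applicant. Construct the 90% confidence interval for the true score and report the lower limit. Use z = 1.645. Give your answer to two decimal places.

78.20

SD = √81 = 9.0000
r_full = 2·0.81 / (1 + 0.81) ≈ 0.8950
The standard error of measurement is 9.0000·√(1 − 0.8950) ≈ 9.0000·0.3240 ≈ 2.9159.
1.645 · SEM ≈ 4.7967
Lower bound: 83 − 4.7967 = 78.2033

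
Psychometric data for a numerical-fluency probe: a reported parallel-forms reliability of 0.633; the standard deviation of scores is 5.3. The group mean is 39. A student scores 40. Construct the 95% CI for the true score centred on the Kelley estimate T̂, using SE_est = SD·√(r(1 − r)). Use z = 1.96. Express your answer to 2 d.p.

T̂ = 0.63300(40) + 0.36700(39) ≈ 39.63300
SE_est = SD * √(r(1 − r)) = 5.30000 * √0.23231 ≈ 5.30000 * 0.48199 ≈ 2.55453
95% CI: 39.63300 ± 5.00688 ≈ (34.62612, 44.63988)

[34.63, 44.64]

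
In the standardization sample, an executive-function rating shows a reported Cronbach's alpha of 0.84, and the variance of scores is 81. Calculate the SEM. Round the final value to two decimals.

3.60

SD = √81 = 9.00000
SEM = 9.00000 × √(1 − 0.84000) = 9.00000 × √0.16000 ≈ 9.00000 × 0.40000 ≈ 3.60000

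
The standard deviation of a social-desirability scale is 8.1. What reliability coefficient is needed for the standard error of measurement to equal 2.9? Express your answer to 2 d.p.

r = 1 − (2.900/8.1)² ≈ 1 − 0.128 ≈ 0.872

0.87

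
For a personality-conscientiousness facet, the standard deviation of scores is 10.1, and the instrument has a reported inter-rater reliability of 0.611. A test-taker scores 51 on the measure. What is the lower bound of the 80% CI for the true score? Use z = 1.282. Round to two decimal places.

42.92

SEM = 10.100*√(1 − 0.611) ≈ 6.299
Half-width = 1.282*6.299 ≈ 8.076
Lower bound: 51 − 8.076 = 42.924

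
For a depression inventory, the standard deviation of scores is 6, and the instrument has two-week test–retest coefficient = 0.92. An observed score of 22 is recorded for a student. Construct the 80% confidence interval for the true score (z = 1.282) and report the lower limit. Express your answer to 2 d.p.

19.82

SEM = 6.000 · √(1 − 0.920) = 6.000 · √0.080 ≈ 6.000 · 0.283 ≈ 1.697
Half-width = 1.282·1.697 ≈ 2.176
Lower bound: 22 − 2.176 = 19.824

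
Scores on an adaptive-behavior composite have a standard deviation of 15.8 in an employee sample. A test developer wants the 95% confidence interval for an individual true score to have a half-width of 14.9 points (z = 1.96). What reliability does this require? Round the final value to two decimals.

Required SEM = 14.9 / 1.96 ≈ 7.602
Required reliability = 1 − (SEM/SD)² = 1 − 0.231 ≈ 0.769

0.77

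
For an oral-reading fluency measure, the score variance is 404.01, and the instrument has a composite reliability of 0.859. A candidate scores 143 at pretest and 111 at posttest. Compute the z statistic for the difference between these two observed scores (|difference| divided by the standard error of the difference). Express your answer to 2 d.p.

3.00

SD = √404.01 = 20.1000
SEM = 20.1000*√(1 − 0.8590) ≈ 7.5475
SE_diff = SEM * √2 ≈ 7.5475 * 1.4142 ≈ 10.6738
z = |143 − 111| / 10.6738 = 32 / 10.6738 ≈ 2.9980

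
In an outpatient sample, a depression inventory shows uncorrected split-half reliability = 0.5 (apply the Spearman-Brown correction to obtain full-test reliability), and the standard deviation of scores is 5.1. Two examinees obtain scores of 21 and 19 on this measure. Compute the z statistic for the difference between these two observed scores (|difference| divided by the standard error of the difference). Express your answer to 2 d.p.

0.48

Spearman-Brown: r = 2(0.5) / (1 + 0.5) = 1.0000 / 1.5000 ≈ 0.6667
SEM = 5.1000·√(1 − 0.6667) ≈ 2.9445
SE_diff = SEM · √2 ≈ 2.9445 · 1.4142 ≈ 4.1641
z = 2 / 4.1641 ≈ 0.4803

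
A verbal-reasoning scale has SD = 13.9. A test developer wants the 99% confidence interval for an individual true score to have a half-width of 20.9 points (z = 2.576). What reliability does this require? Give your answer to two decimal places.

Required SEM = 20.9 / 2.576 ≈ 8.113
r = 1 − (8.113/13.9)² ≈ 1 − 0.341 ≈ 0.659

0.66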